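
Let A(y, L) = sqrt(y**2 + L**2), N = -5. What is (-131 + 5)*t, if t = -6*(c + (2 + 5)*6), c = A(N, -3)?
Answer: 31752 + 756*sqrt(34) ≈ 36160.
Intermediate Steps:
A(y, L) = sqrt(L**2 + y**2)
c = sqrt(34) (c = sqrt((-3)**2 + (-5)**2) = sqrt(9 + 25) = sqrt(34) ≈ 5.8309)
t = -252 - 6*sqrt(34) (t = -6*(sqrt(34) + (2 + 5)*6) = -6*(sqrt(34) + 7*6) = -6*(sqrt(34) + 42) = -6*(42 + sqrt(34)) = -252 - 6*sqrt(34) ≈ -286.99)
(-131 + 5)*t = (-131 + 5)*(-252 - 6*sqrt(34)) = -126*(-252 - 6*sqrt(34)) = 31752 + 756*sqrt(34)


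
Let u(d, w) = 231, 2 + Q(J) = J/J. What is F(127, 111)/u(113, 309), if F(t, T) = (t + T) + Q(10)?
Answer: 79/77 ≈ 1.0260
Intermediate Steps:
Q(J) = -1 (Q(J) = -2 + J/J = -2 + 1 = -1)
F(t, T) = -1 + T + t (F(t, T) = (t + T) - 1 = (T + t) - 1 = -1 + T + t)
F(127, 111)/u(113, 309) = (-1 + 111 + 127)/231 = 237*(1/231) = 79/77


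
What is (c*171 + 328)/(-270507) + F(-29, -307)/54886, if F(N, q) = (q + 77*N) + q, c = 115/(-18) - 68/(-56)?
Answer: -398229875/7994563878 ≈ -0.049813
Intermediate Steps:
c = -326/63 (c = 115*(-1/18) - 68*(-1/56) = -115/18 + 17/14 = -326/63 ≈ -5.1746)
F(N, q) = 2*q + 77*N
(c*171 + 328)/(-270507) + F(-29, -307)/54886 = (-326/63*171 + 328)/(-270507) + (2*(-307) + 77*(-29))/54886 = (-6194/7 + 328)*(-1/270507) + (-614 - 2233)*(1/54886) = -3898/7*(-1/270507) - 2847*1/54886 = 3898/1893549 - 219/4222 = -398229875/7994563878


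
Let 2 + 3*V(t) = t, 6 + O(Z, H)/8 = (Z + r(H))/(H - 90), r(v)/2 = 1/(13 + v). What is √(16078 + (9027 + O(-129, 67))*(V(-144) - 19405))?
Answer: I*√20892589582530/345 ≈ 13249.0*I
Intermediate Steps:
r(v) = 2/(13 + v)
O(Z, H) = -48 + 8*(Z + 2/(13 + H))/(-90 + H) (O(Z, H) = -48 + 8*((Z + 2/(13 + H))/(H - 90)) = -48 + 8*((Z + 2/(13 + H))/(-90 + H)) = -48 + 8*(Z + 2/(13 + H))/(-90 + H))
V(t) = -⅔ + t/3
√(16078 + (9027 + O(-129, 67))*(V(-144) - 19405)) = √(16078 + (9027 + 8*(2 + (13 + 67)*(540 - 129 - 6*67))/((-90 + 67)*(13 + 67)))*((-⅔ + (⅓)*(-144)) - 19405)) = √(16078 + (9027 + 8*(2 + 80*(540 - 129 - 402))/(-23*80))*((-⅔ - 48) - 19405)) = √(16078 + (9027 + 8*(-1/23)*(1/80)*(2 + 80*9))*(-146/3 - 19405)) = √(16078 + (9027 + 8*(-1/23)*(1/80)*(2 + 720))*(-58361/3)) = √(16078 + (9027 + 8*(-1/23)*(1/80)*722)*(-58361/3)) = √(16078 + (9027 - 361/115)*(-58361/3)) = √(16078 + (1037744/115)*(-58361/3)) = √(16078 - 60563777584/345) = √(-60558230674/345) = I*√20892589582530/345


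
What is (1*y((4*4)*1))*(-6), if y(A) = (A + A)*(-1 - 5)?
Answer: 1152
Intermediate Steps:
y(A) = -12*A (y(A) = (2*A)*(-6) = -12*A)
(1*y((4*4)*1))*(-6) = (1*(-12*4*4))*(-6) = (1*(-192))*(-6) = -192*(-6) = 1152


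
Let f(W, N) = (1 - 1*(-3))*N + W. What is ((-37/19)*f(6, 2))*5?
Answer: -2590/19 ≈ -136.32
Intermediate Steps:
f(W, N) = W + 4*N (f(W, N) = (1 + 3)*N + W = 4*N + W = W + 4*N)
((-37/19)*f(6, 2))*5 = ((-37/19)*(6 + 4*2))*5 = ((-37*1/19)*(6 + 8))*5 = -37/19*14*5 = -518/19*5 = -2590/19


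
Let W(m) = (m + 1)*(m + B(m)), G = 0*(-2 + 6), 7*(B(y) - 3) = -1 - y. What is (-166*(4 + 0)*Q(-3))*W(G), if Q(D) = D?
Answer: 39840/7 ≈ 5691.4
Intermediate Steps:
B(y) = 20/7 - y/7 (B(y) = 3 + (-1 - y)/7 = 3 + (-⅐ - y/7) = 20/7 - y/7)
G = 0 (G = 0*4 = 0)
W(m) = (1 + m)*(20/7 + 6*m/7) (W(m) = (m + 1)*(m + (20/7 - m/7)) = (1 + m)*(20/7 + 6*m/7))
(-166*(4 + 0)*Q(-3))*W(G) = (-166*(4 + 0)*(-3))*(20/7 + (6/7)*0² + (26/7)*0) = (-664*(-3))*(20/7 + (6/7)*0 + 0) = (-166*(-12))*(20/7 + 0 + 0) = 1992*(20/7) = 39840/7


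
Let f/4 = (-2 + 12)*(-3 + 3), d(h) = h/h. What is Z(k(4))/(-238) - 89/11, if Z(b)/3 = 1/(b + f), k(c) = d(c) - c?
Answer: -21171/2618 ≈ -8.0867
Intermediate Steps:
d(h) = 1
k(c) = 1 - c
f = 0 (f = 4*((-2 + 12)*(-3 + 3)) = 4*(10*0) = 4*0 = 0)
Z(b) = 3/b (Z(b) = 3/(b + 0) = 3/b)
Z(k(4))/(-238) - 89/11 = (3/(1 - 1*4))/(-238) - 89/11 = (3/(1 - 4))*(-1/238) - 89*1/11 = (3/(-3))*(-1/238) - 89/11 = (3*(-⅓))*(-1/238) - 89/11 = -1*(-1/238) - 89/11 = 1/238 - 89/11 = -21171/2618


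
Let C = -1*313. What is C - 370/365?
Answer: -22923/73 ≈ -314.01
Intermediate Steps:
C = -313
C - 370/365 = -313 - 370/365 = -313 - 1*74/73 = -313 - 74/73 = -22923/73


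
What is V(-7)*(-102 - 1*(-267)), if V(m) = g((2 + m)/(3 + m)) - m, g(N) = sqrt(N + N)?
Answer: 1155 + 165*sqrt(10)/2 ≈ 1415.9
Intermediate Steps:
g(N) = sqrt(2)*sqrt(N) (g(N) = sqrt(2*N) = sqrt(2)*sqrt(N))
V(m) = -m + sqrt(2)*sqrt((2 + m)/(3 + m)) (V(m) = sqrt(2)*sqrt((2 + m)/(3 + m)) - m = -m + sqrt(2)*sqrt((2 + m)/(3 + m)))
V(-7)*(-102 - 1*(-267)) = (-1*(-7) + sqrt(2)*sqrt((2 - 7)/(3 - 7)))*(-102 - 1*(-267)) = (7 + sqrt(2)*sqrt(-5/(-4)))*(-102 + 267) = (7 + sqrt(2)*sqrt(-1/4*(-5)))*165 = (7 + sqrt(2)*sqrt(5/4))*165 = (7 + sqrt(2)*(sqrt(5)/2))*165 = (7 + sqrt(10)/2)*165 = 1155 + 165*sqrt(10)/2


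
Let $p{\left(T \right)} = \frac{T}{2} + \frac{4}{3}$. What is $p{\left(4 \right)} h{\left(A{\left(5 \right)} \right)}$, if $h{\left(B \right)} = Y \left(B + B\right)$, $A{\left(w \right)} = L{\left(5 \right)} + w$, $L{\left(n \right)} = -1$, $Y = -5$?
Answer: $- \frac{400}{3} \approx -133.33$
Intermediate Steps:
$A{\left(w \right)} = -1 + w$
$h{\left(B \right)} = - 10 B$ ($h{\left(B \right)} = - 5 \left(B + B\right) = - 5 \cdot 2 B = - 10 B$)
$p{\left(T \right)} = \frac{4}{3} + \frac{T}{2}$ ($p{\left(T \right)} = T \frac{1}{2} + 4 \cdot \frac{1}{3} = \frac{T}{2} + \frac{4}{3} = \frac{4}{3} + \frac{T}{2}$)
$p{\left(4 \right)} h{\left(A{\left(5 \right)} \right)} = \left(\frac{4}{3} + \frac{1}{2} \cdot 4\right) \left(- 10 \left(-1 + 5\right)\right) = \left(\frac{4}{3} + 2\right) \left(\left(-10\right) 4\right) = \frac{10}{3} \left(-40\right) = - \frac{400}{3}$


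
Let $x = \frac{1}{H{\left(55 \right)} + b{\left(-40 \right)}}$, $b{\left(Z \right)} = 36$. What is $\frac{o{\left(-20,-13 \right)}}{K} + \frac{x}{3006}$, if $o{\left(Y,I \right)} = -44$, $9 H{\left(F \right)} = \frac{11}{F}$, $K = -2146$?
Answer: $\frac{11916473}{580937222} \approx 0.020512$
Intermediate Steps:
$H{\left(F \right)} = \frac{11}{9 F}$ ($H{\left(F \right)} = \frac{11 \frac{1}{F}}{9} = \frac{11}{9 F}$)
$x = \frac{45}{1621}$ ($x = \frac{1}{\frac{11}{9 \cdot 55} + 36} = \frac{1}{\frac{11}{9} \cdot \frac{1}{55} + 36} = \frac{1}{\frac{1}{45} + 36} = \frac{1}{\frac{1621}{45}} = \frac{45}{1621} \approx 0.027761$)
$\frac{o{\left(-20,-13 \right)}}{K} + \frac{x}{3006} = - \frac{44}{-2146} + \frac{45}{1621 \cdot 3006} = \left(-44\right) \left(- \frac{1}{2146}\right) + \frac{45}{1621} \cdot \frac{1}{3006} = \frac{22}{1073} + \frac{5}{541414} = \frac{11916473}{580937222}$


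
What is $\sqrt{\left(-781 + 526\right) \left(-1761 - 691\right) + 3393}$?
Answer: $\sqrt{628653} \approx 792.88$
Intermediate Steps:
$\sqrt{\left(-781 + 526\right) \left(-1761 - 691\right) + 3393} = \sqrt{- 255 \left(-1761 - 691\right) + 3393} = \sqrt{\left(-255\right) \left(-2452\right) + 3393} = \sqrt{625260 + 3393} = \sqrt{628653}$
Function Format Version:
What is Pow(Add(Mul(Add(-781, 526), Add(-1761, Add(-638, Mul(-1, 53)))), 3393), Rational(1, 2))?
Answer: Pow(628653, Rational(1, 2)) ≈ 792.88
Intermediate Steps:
Pow(Add(Mul(Add(-781, 526), Add(-1761, Add(-638, Mul(-1, 53)))), 3393), Rational(1, 2)) = Pow(Add(Mul(-255, Add(-1761, Add(-638, -53))), 3393), Rational(1, 2)) = Pow(Add(Mul(-255, Add(-1761, -691)), 3393), Rational(1, 2)) = Pow(Add(Mul(-255, -2452), 3393), Rational(1, 2)) = Pow(Add(625260, 3393), Rational(1, 2)) = Pow(628653, Rational(1, 2))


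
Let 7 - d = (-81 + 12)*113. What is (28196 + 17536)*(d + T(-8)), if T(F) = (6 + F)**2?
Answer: 357075456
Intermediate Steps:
d = 7804 (d = 7 - (-81 + 12)*113 = 7 - (-69)*113 = 7 - 1*(-7797) = 7 + 7797 = 7804)
(28196 + 17536)*(d + T(-8)) = (28196 + 17536)*(7804 + (6 - 8)**2) = 45732*(7804 + (-2)**2) = 45732*(7804 + 4) = 45732*7808 = 357075456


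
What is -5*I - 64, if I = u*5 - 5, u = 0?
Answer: -39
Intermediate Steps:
I = -5 (I = 0*5 - 5 = 0 - 5 = -5)
-5*I - 64 = -5*(-5) - 64 = 25 - 64 = -39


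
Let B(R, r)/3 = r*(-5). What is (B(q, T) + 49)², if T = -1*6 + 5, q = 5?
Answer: 4096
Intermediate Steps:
T = -1 (T = -6 + 5 = -1)
B(R, r) = -15*r (B(R, r) = 3*(r*(-5)) = 3*(-5*r) = -15*r)
(B(q, T) + 49)² = (-15*(-1) + 49)² = (15 + 49)² = 64² = 4096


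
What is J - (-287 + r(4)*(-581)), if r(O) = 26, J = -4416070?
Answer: -4400677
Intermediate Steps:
J - (-287 + r(4)*(-581)) = -4416070 - (-287 + 26*(-581)) = -4416070 - (-287 - 15106) = -4416070 - 1*(-15393) = -4416070 + 15393 = -4400677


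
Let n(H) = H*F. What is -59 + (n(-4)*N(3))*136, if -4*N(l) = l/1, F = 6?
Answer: 2389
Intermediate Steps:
N(l) = -l/4 (N(l) = -l/(4*1) = -l/4)
n(H) = 6*H (n(H) = H*6 = 6*H)
-59 + (n(-4)*N(3))*136 = -59 + ((6*(-4))*(-1/4*3))*136 = -59 - 24*(-3/4)*136 = -59 + 18*136 = -59 + 2448 = 2389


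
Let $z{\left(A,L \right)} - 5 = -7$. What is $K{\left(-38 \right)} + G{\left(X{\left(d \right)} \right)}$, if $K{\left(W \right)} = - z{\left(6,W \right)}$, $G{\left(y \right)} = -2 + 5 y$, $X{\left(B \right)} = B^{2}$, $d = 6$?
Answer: $180$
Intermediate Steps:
$z{\left(A,L \right)} = -2$ ($z{\left(A,L \right)} = 5 - 7 = -2$)
$K{\left(W \right)} = 2$ ($K{\left(W \right)} = \left(-1\right) \left(-2\right) = 2$)
$K{\left(-38 \right)} + G{\left(X{\left(d \right)} \right)} = 2 - \left(2 - 5 \cdot 6^{2}\right) = 2 + \left(-2 + 5 \cdot 36\right) = 2 + \left(-2 + 180\right) = 2 + 178 = 180$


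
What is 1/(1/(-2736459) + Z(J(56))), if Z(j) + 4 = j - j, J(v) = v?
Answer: -2736459/10945837 ≈ -0.25000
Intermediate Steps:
Z(j) = -4 (Z(j) = -4 + (j - j) = -4 + 0 = -4)
1/(1/(-2736459) + Z(J(56))) = 1/(1/(-2736459) - 4) = 1/(-1/2736459 - 4) = 1/(-10945837/2736459) = -2736459/10945837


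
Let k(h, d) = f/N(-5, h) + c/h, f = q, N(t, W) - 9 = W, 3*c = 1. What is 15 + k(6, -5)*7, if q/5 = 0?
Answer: 277/18 ≈ 15.389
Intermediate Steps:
c = ⅓ (c = (⅓)*1 = ⅓ ≈ 0.33333)
q = 0 (q = 5*0 = 0)
N(t, W) = 9 + W
f = 0
k(h, d) = 1/(3*h) (k(h, d) = 0/(9 + h) + 1/(3*h) = 0 + 1/(3*h) = 1/(3*h))
15 + k(6, -5)*7 = 15 + ((⅓)/6)*7 = 15 + ((⅓)*(⅙))*7 = 15 + (1/18)*7 = 15 + 7/18 = 277/18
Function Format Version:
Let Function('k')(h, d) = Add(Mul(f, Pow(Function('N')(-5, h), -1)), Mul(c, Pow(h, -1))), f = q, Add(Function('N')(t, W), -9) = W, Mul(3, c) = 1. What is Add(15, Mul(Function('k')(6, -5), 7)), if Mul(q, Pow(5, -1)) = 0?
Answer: Rational(277, 18) ≈ 15.389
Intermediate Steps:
c = Rational(1, 3) (c = Mul(Rational(1, 3), 1) = Rational(1, 3) ≈ 0.33333)
q = 0 (q = Mul(5, 0) = 0)
Function('N')(t, W) = Add(9, W)
f = 0
Function('k')(h, d) = Mul(Rational(1, 3), Pow(h, -1)) (Function('k')(h, d) = Add(Mul(0, Pow(Add(9, h), -1)), Mul(Rational(1, 3), Pow(h, -1))) = Add(0, Mul(Rational(1, 3), Pow(h, -1))) = Mul(Rational(1, 3), Pow(h, -1)))
Add(15, Mul(Function('k')(6, -5), 7)) = Add(15, Mul(Mul(Rational(1, 3), Pow(6, -1)), 7)) = Add(15, Mul(Mul(Rational(1, 3), Rational(1, 6)), 7)) = Add(15, Mul(Rational(1, 18), 7)) = Add(15, Rational(7, 18)) = Rational(277, 18)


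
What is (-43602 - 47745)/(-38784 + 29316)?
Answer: 30449/3156 ≈ 9.6480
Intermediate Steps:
(-43602 - 47745)/(-38784 + 29316) = -91347/(-9468) = -91347*(-1/9468) = 30449/3156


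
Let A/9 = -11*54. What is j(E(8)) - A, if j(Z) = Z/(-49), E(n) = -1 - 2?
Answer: 261957/49 ≈ 5346.1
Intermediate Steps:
A = -5346 (A = 9*(-11*54) = 9*(-594) = -5346)
E(n) = -3
j(Z) = -Z/49 (j(Z) = Z*(-1/49) = -Z/49)
j(E(8)) - A = -1/49*(-3) - 1*(-5346) = 3/49 + 5346 = 261957/49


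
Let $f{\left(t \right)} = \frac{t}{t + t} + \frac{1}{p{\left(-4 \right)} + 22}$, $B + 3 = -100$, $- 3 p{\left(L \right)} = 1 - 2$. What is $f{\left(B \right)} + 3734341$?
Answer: $\frac{500401767}{134} \approx 3.7343 \cdot 10^{6}$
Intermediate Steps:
$p{\left(L \right)} = \frac{1}{3}$ ($p{\left(L \right)} = - \frac{1 - 2}{3} = \left(- \frac{1}{3}\right) \left(-1\right) = \frac{1}{3}$)
$B = -103$ ($B = -3 - 100 = -103$)
$f{\left(t \right)} = \frac{73}{134}$ ($f{\left(t \right)} = \frac{t}{t + t} + \frac{1}{\frac{1}{3} + 22} = \frac{t}{2 t} + \frac{1}{\frac{67}{3}} = \frac{1}{2 t} t + \frac{3}{67} = \frac{1}{2} + \frac{3}{67} = \frac{73}{134}$)
$f{\left(B \right)} + 3734341 = \frac{73}{134} + 3734341 = \frac{500401767}{134}$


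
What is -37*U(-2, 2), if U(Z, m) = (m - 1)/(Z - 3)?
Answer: 37/5 ≈ 7.4000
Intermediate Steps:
U(Z, m) = (-1 + m)/(-3 + Z)
-37*U(-2, 2) = -37*(-1 + 2)/(-3 - 2) = -37/(-5) = -(-37)/5 = -37*(-⅕) = 37/5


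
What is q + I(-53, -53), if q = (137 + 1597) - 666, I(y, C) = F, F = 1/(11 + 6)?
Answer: 18157/17 ≈ 1068.1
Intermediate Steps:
F = 1/17 ≈ 0.058824
I(y, C) = 1/17
q = 1068 (q = 1734 - 666 = 1068)
q + I(-53, -53) = 1068 + 1/17 = 18157/17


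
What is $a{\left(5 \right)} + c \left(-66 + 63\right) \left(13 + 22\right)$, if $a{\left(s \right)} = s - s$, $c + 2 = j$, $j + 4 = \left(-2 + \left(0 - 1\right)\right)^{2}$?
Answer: $-315$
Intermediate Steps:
$j = 5$ ($j = -4 + \left(-2 + \left(0 - 1\right)\right)^{2} = -4 + \left(-2 - 1\right)^{2} = -4 + \left(-3\right)^{2} = -4 + 9 = 5$)
$c = 3$ ($c = -2 + 5 = 3$)
$a{\left(s \right)} = 0$
$a{\left(5 \right)} + c \left(-66 + 63\right) \left(13 + 22\right) = 0 + 3 \left(-66 + 63\right) \left(13 + 22\right) = 0 + 3 \left(\left(-3\right) 35\right) = 0 + 3 \left(-105\right) = 0 - 315 = -315$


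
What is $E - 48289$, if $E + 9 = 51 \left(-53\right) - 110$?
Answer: $-51111$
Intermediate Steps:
$E = -2822$ ($E = -9 + \left(51 \left(-53\right) - 110\right) = -9 - 2813 = -2822$)
$E - 48289 = -2822 - 48289 = -51111$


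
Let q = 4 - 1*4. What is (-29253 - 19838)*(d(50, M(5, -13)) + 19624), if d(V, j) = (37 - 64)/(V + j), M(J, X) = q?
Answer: -48166763743/50 ≈ -9.6334e+8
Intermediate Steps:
q = 0 (q = 4 - 4 = 0)
M(J, X) = 0
d(V, j) = -27/(V + j)
(-29253 - 19838)*(d(50, M(5, -13)) + 19624) = (-29253 - 19838)*(-27/(50 + 0) + 19624) = -49091*(-27/50 + 19624) = -49091*981173/50 = -48166763743/50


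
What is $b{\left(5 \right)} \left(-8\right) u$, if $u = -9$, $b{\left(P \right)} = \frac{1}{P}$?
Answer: $\frac{72}{5} \approx 14.4$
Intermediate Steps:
$b{\left(5 \right)} \left(-8\right) u = \frac{1}{5} \left(-8\right) \left(-9\right) = \left(- \frac{8}{5}\right) \left(-9\right) = \frac{72}{5}$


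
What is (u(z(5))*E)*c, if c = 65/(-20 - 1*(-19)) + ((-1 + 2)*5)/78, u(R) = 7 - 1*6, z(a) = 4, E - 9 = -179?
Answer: 430525/39 ≈ 11039.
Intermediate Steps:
E = -170 (E = 9 - 179 = -170)
u(R) = 1 (u(R) = 7 - 6 = 1)
c = -5065/78 (c = 65/(-20 + 19) + (1*5)*(1/78) = 65/(-1) + 5*(1/78) = 65*(-1) + 5/78 = -65 + 5/78 = -5065/78 ≈ -64.936)
(u(z(5))*E)*c = (1*(-170))*(-5065/78) = -170*(-5065/78) = 430525/39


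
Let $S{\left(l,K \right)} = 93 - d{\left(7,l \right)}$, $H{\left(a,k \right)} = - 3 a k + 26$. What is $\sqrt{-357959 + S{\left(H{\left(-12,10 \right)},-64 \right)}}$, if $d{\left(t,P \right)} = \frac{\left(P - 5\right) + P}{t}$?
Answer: $\frac{i \sqrt{17540803}}{7} \approx 598.31 i$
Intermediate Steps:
$d{\left(t,P \right)} = \frac{-5 + 2 P}{t}$ ($d{\left(t,P \right)} = \frac{\left(P - 5\right) + P}{t} = \frac{\left(-5 + P\right) + P}{t} = \frac{-5 + 2 P}{t}$)
$H{\left(a,k \right)} = 26 - 3 a k$ ($H{\left(a,k \right)} = - 3 a k + 26 = 26 - 3 a k$)
$S{\left(l,K \right)} = \frac{656}{7} - \frac{2 l}{7}$ ($S{\left(l,K \right)} = 93 - \frac{-5 + 2 l}{7} = 93 - \left(- \frac{5}{7} + \frac{2 l}{7}\right) = \frac{656}{7} - \frac{2 l}{7}$)
$\sqrt{-357959 + S{\left(H{\left(-12,10 \right)},-64 \right)}} = \sqrt{-357959 + \left(\frac{656}{7} - \frac{2 \left(26 - \left(-36\right) 10\right)}{7}\right)} = \sqrt{-357959 + \left(\frac{656}{7} - \frac{2 \left(26 + 360\right)}{7}\right)} = \sqrt{-357959 + \left(\frac{656}{7} - \frac{772}{7}\right)} = \sqrt{-357959 - \frac{116}{7}} = \sqrt{- \frac{2505829}{7}} = \frac{i \sqrt{17540803}}{7}$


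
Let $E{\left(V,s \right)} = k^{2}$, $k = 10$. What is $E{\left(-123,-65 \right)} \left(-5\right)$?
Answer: $-500$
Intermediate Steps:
$E{\left(V,s \right)} = 100$ ($E{\left(V,s \right)} = 10^{2} = 100$)
$E{\left(-123,-65 \right)} \left(-5\right) = 100 \left(-5\right) = -500$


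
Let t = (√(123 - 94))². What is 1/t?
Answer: 1/29 ≈ 0.034483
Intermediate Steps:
t = 29 (t = (√29)² = 29)
1/t = 1/29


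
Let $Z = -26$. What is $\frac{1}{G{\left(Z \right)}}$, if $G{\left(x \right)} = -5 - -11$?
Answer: $\frac{1}{6} \approx 0.16667$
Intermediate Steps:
$G{\left(x \right)} = 6$ ($G{\left(x \right)} = -5 + 11 = 6$)
$\frac{1}{G{\left(Z \right)}} = \frac{1}{6}$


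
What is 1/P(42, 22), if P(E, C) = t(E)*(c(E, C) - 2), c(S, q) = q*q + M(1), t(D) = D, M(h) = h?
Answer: 1/20286 ≈ 4.9295e-5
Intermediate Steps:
c(S, q) = 1 + q**2 (c(S, q) = q*q + 1 = q**2 + 1 = 1 + q**2)
P(E, C) = E*(-1 + C**2) (P(E, C) = E*((1 + C**2) - 2) = E*(-1 + C**2))
1/P(42, 22) = 1/(42*(-1 + 22**2)) = 1/(42*(-1 + 484)) = 1/(42*483) = 1/20286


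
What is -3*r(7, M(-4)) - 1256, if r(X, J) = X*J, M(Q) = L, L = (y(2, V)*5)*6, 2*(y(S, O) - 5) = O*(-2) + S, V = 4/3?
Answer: -4196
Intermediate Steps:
V = 4/3 (V = 4*(⅓) = 4/3 ≈ 1.3333)
y(S, O) = 5 + S/2 - O (y(S, O) = 5 + (O*(-2) + S)/2 = 5 + (-2*O + S)/2 = 5 + (S - 2*O)/2 = 5 + (S/2 - O) = 5 + S/2 - O)
L = 140 (L = ((5 + (½)*2 - 1*4/3)*5)*6 = ((5 + 1 - 4/3)*5)*6 = ((14/3)*5)*6 = (70/3)*6 = 140)
M(Q) = 140
r(X, J) = J*X
-3*r(7, M(-4)) - 1256 = -420*7 - 1256 = -3*980 - 1256 = -2940 - 1256 = -4196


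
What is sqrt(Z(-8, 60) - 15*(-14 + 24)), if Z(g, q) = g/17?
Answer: I*sqrt(43486)/17 ≈ 12.267*I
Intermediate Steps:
Z(g, q) = g/17 (Z(g, q) = g*(1/17) = g/17)
sqrt(Z(-8, 60) - 15*(-14 + 24)) = sqrt((1/17)*(-8) - 15*(-14 + 24)) = sqrt(-8/17 - 15*10) = sqrt(-8/17 - 150) = sqrt(-2558/17) = I*sqrt(43486)/17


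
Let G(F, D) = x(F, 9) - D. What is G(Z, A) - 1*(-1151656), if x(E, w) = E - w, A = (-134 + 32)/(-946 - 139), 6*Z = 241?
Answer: 7497482843/6510 ≈ 1.1517e+6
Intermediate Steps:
Z = 241/6 (Z = (⅙)*241 = 241/6 ≈ 40.167)
A = 102/1085 (A = -102/(-1085) = -102*(-1/1085) = 102/1085 ≈ 0.094009)
G(F, D) = -9 + F - D (G(F, D) = (F - 1*9) - D = (F - 9) - D = (-9 + F) - D = -9 + F - D)
G(Z, A) - 1*(-1151656) = (-9 + 241/6 - 1*102/1085) - 1*(-1151656) = (-9 + 241/6 - 102/1085) + 1151656 = 202283/6510 + 1151656 = 7497482843/6510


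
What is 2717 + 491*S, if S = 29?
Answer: 16956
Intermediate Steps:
2717 + 491*S = 2717 + 491*29 = 2717 + 14239 = 16956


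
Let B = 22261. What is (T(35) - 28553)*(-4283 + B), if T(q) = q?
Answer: -512696604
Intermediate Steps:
(T(35) - 28553)*(-4283 + B) = (35 - 28553)*(-4283 + 22261) = -28518*17978 = -512696604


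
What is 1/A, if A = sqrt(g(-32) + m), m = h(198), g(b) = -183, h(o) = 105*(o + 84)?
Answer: sqrt(29427)/29427 ≈ 0.0058294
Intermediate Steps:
h(o) = 8820 + 105*o (h(o) = 105*(84 + o) = 8820 + 105*o)
m = 29610 (m = 8820 + 105*198 = 8820 + 20790 = 29610)
A = sqrt(29427) (A = sqrt(-183 + 29610) = sqrt(29427) ≈ 171.54)
1/A = 1/(sqrt(29427)) = sqrt(29427)/29427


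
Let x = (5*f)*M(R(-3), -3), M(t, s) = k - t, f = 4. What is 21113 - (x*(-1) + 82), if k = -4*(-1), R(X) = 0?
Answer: 21111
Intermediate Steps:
k = 4
M(t, s) = 4 - t
x = 80 (x = (5*4)*(4 - 1*0) = 20*(4 + 0) = 20*4 = 80)
21113 - (x*(-1) + 82) = 21113 - (80*(-1) + 82) = 21113 - (-80 + 82) = 21113 - 1*2 = 21113 - 2 = 21111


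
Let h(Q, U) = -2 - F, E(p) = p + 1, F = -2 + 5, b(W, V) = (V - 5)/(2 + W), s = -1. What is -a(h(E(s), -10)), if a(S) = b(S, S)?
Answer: -10/3 ≈ -3.3333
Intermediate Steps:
b(W, V) = (-5 + V)/(2 + W)
F = 3
E(p) = 1 + p
h(Q, U) = -5 (h(Q, U) = -2 - 1*3 = -2 - 3 = -5)
a(S) = (-5 + S)/(2 + S)
-a(h(E(s), -10)) = -(-5 - 5)/(2 - 5) = -(-10)/(-3) = -(-1)*(-10)/3 = -1*10/3 = -10/3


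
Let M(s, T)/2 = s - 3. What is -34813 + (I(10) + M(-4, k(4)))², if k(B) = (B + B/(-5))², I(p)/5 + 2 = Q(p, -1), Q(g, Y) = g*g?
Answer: 191763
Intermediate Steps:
Q(g, Y) = g²
I(p) = -10 + 5*p²
k(B) = 16*B²/25 (k(B) = (B + B*(-⅕))² = (B - B/5)² = (4*B/5)² = 16*B²/25)
M(s, T) = -6 + 2*s (M(s, T) = 2*(s - 3) = 2*(-3 + s) = -6 + 2*s)
-34813 + (I(10) + M(-4, k(4)))² = -34813 + ((-10 + 5*10²) + (-6 + 2*(-4)))² = -34813 + ((-10 + 5*100) + (-6 - 8))² = -34813 + ((-10 + 500) - 14)² = -34813 + (490 - 14)² = -34813 + 476² = -34813 + 226576 = 191763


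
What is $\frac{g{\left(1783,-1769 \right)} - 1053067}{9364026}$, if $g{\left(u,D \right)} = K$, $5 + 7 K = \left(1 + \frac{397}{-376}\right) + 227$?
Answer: $- \frac{2771588893}{24646116432} \approx -0.11246$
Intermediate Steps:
$K = \frac{83451}{2632}$ ($K = - \frac{5}{7} + \frac{\left(1 + \frac{397}{-376}\right) + 227}{7} = - \frac{5}{7} + \frac{\left(1 + 397 \left(- \frac{1}{376}\right)\right) + 227}{7} = - \frac{5}{7} + \frac{\left(1 - \frac{397}{376}\right) + 227}{7} = - \frac{5}{7} + \frac{- \frac{21}{376} + 227}{7} = - \frac{5}{7} + \frac{1}{7} \cdot \frac{85331}{376} = - \frac{5}{7} + \frac{85331}{2632} = \frac{83451}{2632} \approx 31.706$)
$g{\left(u,D \right)} = \frac{83451}{2632}$
$\frac{g{\left(1783,-1769 \right)} - 1053067}{9364026} = \frac{\frac{83451}{2632} - 1053067}{9364026} = \left(\frac{83451}{2632} + \left(-1902170 + 849103\right)\right) \frac{1}{9364026} = \left(\frac{83451}{2632} - 1053067\right) \frac{1}{9364026} = \left(- \frac{2771588893}{2632}\right) \frac{1}{9364026} = - \frac{2771588893}{24646116432}$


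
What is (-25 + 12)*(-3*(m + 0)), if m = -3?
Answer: -117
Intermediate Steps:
(-25 + 12)*(-3*(m + 0)) = (-25 + 12)*(-3*(-3 + 0)) = -(-39)*(-3) = -13*9 = -117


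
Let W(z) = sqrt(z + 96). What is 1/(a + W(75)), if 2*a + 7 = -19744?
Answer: -39502/390101317 - 12*sqrt(19)/390101317 ≈ -0.00010139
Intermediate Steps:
W(z) = sqrt(96 + z)
a = -19751/2 (a = -7/2 + (1/2)*(-19744) = -7/2 - 9872 = -19751/2 ≈ -9875.5)
1/(a + W(75)) = 1/(-19751/2 + sqrt(96 + 75)) = 1/(-19751/2 + sqrt(171)) = 1/(-19751/2 + 3*sqrt(19))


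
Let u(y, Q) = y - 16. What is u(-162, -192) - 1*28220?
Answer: -28398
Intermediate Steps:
u(y, Q) = -16 + y
u(-162, -192) - 1*28220 = (-16 - 162) - 1*28220 = -178 - 28220 = -28398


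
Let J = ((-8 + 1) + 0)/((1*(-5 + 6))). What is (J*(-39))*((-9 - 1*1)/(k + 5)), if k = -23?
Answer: 455/3 ≈ 151.67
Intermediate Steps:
J = -7 (J = (-7 + 0)/((1*1)) = -7/1 = -7*1 = -7)
(J*(-39))*((-9 - 1*1)/(k + 5)) = (-7*(-39))*((-9 - 1*1)/(-23 + 5)) = 273*((-9 - 1)/(-18)) = 273*(-10*(-1/18)) = 273*(5/9) = 455/3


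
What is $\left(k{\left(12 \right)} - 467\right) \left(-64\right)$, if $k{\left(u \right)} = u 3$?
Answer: $27584$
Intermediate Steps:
$k{\left(u \right)} = 3 u$
$\left(k{\left(12 \right)} - 467\right) \left(-64\right) = \left(3 \cdot 12 - 467\right) \left(-64\right) = \left(36 - 467\right) \left(-64\right) = \left(-431\right) \left(-64\right) = 27584$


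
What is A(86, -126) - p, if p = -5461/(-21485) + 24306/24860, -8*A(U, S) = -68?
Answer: 194101024/26705855 ≈ 7.2681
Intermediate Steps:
A(U, S) = 17/2 (A(U, S) = -⅛*(-68) = 17/2)
p = 65797487/53411710 (p = -5461*(-1/21485) + 24306*(1/24860) = 5461/21485 + 12153/12430 = 65797487/53411710 ≈ 1.2319)
A(86, -126) - p = 17/2 - 1*65797487/53411710 = 17/2 - 65797487/53411710 = 194101024/26705855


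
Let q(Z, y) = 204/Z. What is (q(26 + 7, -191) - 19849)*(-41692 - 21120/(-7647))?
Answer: 23194757274228/28039 ≈ 8.2723e+8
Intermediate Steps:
(q(26 + 7, -191) - 19849)*(-41692 - 21120/(-7647)) = (204/(26 + 7) - 19849)*(-41692 - 21120/(-7647)) = (204/33 - 19849)*(-41692 - 21120*(-1/7647)) = (204*(1/33) - 19849)*(-41692 + 7040/2549) = (68/11 - 19849)*(-106265868/2549) = -218271/11*(-106265868/2549) = 23194757274228/28039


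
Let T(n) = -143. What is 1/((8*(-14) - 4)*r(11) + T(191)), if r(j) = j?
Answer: -1/1419 ≈ -0.00070472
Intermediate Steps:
1/((8*(-14) - 4)*r(11) + T(191)) = 1/((8*(-14) - 4)*11 - 143) = 1/((-112 - 4)*11 - 143) = 1/(-116*11 - 143) = 1/(-1276 - 143) = 1/(-1419) = -1/1419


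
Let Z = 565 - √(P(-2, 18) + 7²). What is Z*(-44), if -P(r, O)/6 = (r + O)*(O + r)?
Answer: -24860 + 44*I*√1487 ≈ -24860.0 + 1696.7*I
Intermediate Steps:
P(r, O) = -6*(O + r)² (P(r, O) = -6*(r + O)*(O + r) = -6*(O + r)*(O + r) = -6*(O + r)²)
Z = 565 - I*√1487 (Z = 565 - √(-6*(18 - 2)² + 7²) = 565 - √(-6*16² + 49) = 565 - √(-6*256 + 49) = 565 - √(-1536 + 49) = 565 - √(-1487) = 565 - I*√1487 ≈ 565.0 - 38.562*I)
Z*(-44) = (565 - I*√1487)*(-44) = -24860 + 44*I*√1487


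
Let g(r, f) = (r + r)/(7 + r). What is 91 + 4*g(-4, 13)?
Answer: 241/3 ≈ 80.333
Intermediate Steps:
g(r, f) = 2*r/(7 + r) (g(r, f) = (2*r)/(7 + r) = 2*r/(7 + r))
91 + 4*g(-4, 13) = 91 + 4*(2*(-4)/(7 - 4)) = 91 + 4*(2*(-4)/3) = 91 + 4*(2*(-4)*(1/3)) = 91 + 4*(-8/3) = 91 - 32/3 = 241/3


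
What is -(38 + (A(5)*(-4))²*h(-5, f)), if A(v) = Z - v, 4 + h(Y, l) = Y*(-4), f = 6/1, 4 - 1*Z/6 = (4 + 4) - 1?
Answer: -135462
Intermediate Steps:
Z = -18 (Z = 24 - 6*((4 + 4) - 1) = 24 - 6*(8 - 1) = 24 - 6*7 = 24 - 42 = -18)
f = 6 (f = 6*1 = 6)
h(Y, l) = -4 - 4*Y (h(Y, l) = -4 + Y*(-4) = -4 - 4*Y)
A(v) = -18 - v
-(38 + (A(5)*(-4))²*h(-5, f)) = -(38 + ((-18 - 1*5)*(-4))²*(-4 - 4*(-5))) = -(38 + ((-18 - 5)*(-4))²*(-4 + 20)) = -(38 + (-23*(-4))²*16) = -(38 + 92²*16) = -(38 + 8464*16) = -(38 + 135424) = -1*135462 = -135462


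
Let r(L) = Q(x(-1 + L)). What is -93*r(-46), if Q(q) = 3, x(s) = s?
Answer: -279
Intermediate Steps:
r(L) = 3
-93*r(-46) = -93*3 = -279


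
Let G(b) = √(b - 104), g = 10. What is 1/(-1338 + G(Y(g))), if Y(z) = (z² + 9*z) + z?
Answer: -223/298358 - √6/447537 ≈ -0.00075290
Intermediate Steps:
Y(z) = z² + 10*z
G(b) = √(-104 + b)
1/(-1338 + G(Y(g))) = 1/(-1338 + √(-104 + 10*(10 + 10))) = 1/(-1338 + √(-104 + 10*20)) = 1/(-1338 + √(-104 + 200)) = 1/(-1338 + √96) = 1/(-1338 + 4*√6)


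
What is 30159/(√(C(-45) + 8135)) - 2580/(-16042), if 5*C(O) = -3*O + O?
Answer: 1290/8021 + 30159*√8153/8153 ≈ 334.17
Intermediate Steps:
C(O) = -2*O/5 (C(O) = (-3*O + O)/5 = (-2*O)/5 = -2*O/5)
30159/(√(C(-45) + 8135)) - 2580/(-16042) = 30159/(√(-⅖*(-45) + 8135)) - 2580/(-16042) = 30159/(√(18 + 8135)) - 2580*(-1/16042) = 30159/(√8153) + 1290/8021 = 30159*(√8153/8153) + 1290/8021 = 30159*√8153/8153 + 1290/8021 = 1290/8021 + 30159*√8153/8153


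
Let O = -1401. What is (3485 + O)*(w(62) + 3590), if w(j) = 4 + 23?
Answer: 7537828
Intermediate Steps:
w(j) = 27
(3485 + O)*(w(62) + 3590) = (3485 - 1401)*(27 + 3590) = 2084*3617 = 7537828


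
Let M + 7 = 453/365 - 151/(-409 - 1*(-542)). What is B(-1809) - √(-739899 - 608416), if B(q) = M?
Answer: -334681/48545 - I*√1348315 ≈ -6.8942 - 1161.2*I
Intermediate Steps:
M = -334681/48545 (M = -7 + (453/365 - 151/(-409 - 1*(-542))) = -7 + (453*(1/365) - 151/(-409 + 542)) = -7 + (453/365 - 151/133) = -7 + 5134/48545 = -334681/48545 ≈ -6.8942)
B(q) = -334681/48545
B(-1809) - √(-739899 - 608416) = -334681/48545 - √(-739899 - 608416) = -334681/48545 - √(-1348315) = -334681/48545 - I*√1348315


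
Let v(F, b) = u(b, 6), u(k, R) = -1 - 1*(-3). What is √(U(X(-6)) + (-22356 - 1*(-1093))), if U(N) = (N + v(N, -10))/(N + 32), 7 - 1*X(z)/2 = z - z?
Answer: I*√11247943/23 ≈ 145.82*I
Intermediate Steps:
X(z) = 14 (X(z) = 14 - 2*(z - z) = 14 - 2*0 = 14 + 0 = 14)
u(k, R) = 2 (u(k, R) = -1 + 3 = 2)
v(F, b) = 2
U(N) = (2 + N)/(32 + N) (U(N) = (N + 2)/(N + 32) = (2 + N)/(32 + N))
√(U(X(-6)) + (-22356 - 1*(-1093))) = √((2 + 14)/(32 + 14) + (-22356 - 1*(-1093))) = √(16/46 + (-22356 + 1093)) = √((1/46)*16 - 21263) = √(8/23 - 21263) = √(-489041/23) = I*√11247943/23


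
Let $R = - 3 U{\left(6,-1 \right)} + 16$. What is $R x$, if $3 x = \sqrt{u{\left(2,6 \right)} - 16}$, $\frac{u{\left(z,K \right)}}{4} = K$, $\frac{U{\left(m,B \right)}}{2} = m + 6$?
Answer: $- \frac{112 \sqrt{2}}{3} \approx -52.797$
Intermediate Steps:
$U{\left(m,B \right)} = 12 + 2 m$ ($U{\left(m,B \right)} = 2 \left(m + 6\right) = 2 \left(6 + m\right) = 12 + 2 m$)
$u{\left(z,K \right)} = 4 K$
$R = -56$ ($R = - 3 \left(12 + 2 \cdot 6\right) + 16 = - 3 \left(12 + 12\right) + 16 = \left(-3\right) 24 + 16 = -72 + 16 = -56$)
$x = \frac{2 \sqrt{2}}{3}$ ($x = \frac{\sqrt{4 \cdot 6 - 16}}{3} = \frac{\sqrt{24 - 16}}{3} = \frac{\sqrt{8}}{3} = \frac{2 \sqrt{2}}{3} \approx 0.94281$)
$R x = - 56 \frac{2 \sqrt{2}}{3} = - \frac{112 \sqrt{2}}{3}$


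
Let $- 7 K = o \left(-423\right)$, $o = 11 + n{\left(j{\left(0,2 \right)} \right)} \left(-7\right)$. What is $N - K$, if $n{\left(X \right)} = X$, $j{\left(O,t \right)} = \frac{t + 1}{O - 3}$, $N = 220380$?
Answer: $\frac{1535046}{7} \approx 2.1929 \cdot 10^{5}$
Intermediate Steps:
$j{\left(O,t \right)} = \frac{1 + t}{-3 + O}$
$o = 18$ ($o = 11 + \frac{1 + 2}{-3 + 0} \left(-7\right) = 11 + \frac{1}{-3} \cdot 3 \left(-7\right) = 11 + \left(- \frac{1}{3}\right) 3 \left(-7\right) = 11 - -7 = 11 + 7 = 18$)
$K = \frac{7614}{7}$ ($K = - \frac{18 \left(-423\right)}{7} = \left(- \frac{1}{7}\right) \left(-7614\right) = \frac{7614}{7} \approx 1087.7$)
$N - K = 220380 - \frac{7614}{7} = \frac{1535046}{7}$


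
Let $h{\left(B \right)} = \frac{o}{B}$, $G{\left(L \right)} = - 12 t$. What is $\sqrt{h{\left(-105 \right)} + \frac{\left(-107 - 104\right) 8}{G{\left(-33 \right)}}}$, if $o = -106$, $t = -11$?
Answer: $\frac{2 i \sqrt{3928155}}{1155} \approx 3.432 i$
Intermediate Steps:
$G{\left(L \right)} = 132$ ($G{\left(L \right)} = \left(-12\right) \left(-11\right) = 132$)
$h{\left(B \right)} = - \frac{106}{B}$
$\sqrt{h{\left(-105 \right)} + \frac{\left(-107 - 104\right) 8}{G{\left(-33 \right)}}} = \sqrt{- \frac{106}{-105} + \frac{\left(-107 - 104\right) 8}{132}} = \sqrt{\left(-106\right) \left(- \frac{1}{105}\right) + \left(-211\right) 8 \cdot \frac{1}{132}} = \sqrt{\frac{106}{105} - \frac{422}{33}} = \sqrt{- \frac{13604}{1155}} = \frac{2 i \sqrt{3928155}}{1155}$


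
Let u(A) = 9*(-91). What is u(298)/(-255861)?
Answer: 91/28429 ≈ 0.0032010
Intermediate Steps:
u(A) = -819
u(298)/(-255861) = -819/(-255861) = -819*(-1/255861) = 91/28429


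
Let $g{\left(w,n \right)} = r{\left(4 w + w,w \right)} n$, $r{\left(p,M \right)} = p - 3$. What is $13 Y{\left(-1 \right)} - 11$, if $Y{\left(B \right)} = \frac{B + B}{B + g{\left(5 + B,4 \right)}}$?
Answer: $- \frac{763}{67} \approx -11.388$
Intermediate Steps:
$r{\left(p,M \right)} = -3 + p$ ($r{\left(p,M \right)} = p - 3 = -3 + p$)
$g{\left(w,n \right)} = n \left(-3 + 5 w\right)$ ($g{\left(w,n \right)} = \left(-3 + \left(4 w + w\right)\right) n = \left(-3 + 5 w\right) n = n \left(-3 + 5 w\right)$)
$Y{\left(B \right)} = \frac{2 B}{88 + 21 B}$ ($Y{\left(B \right)} = \frac{B + B}{B + 4 \left(-3 + 5 \left(5 + B\right)\right)} = \frac{2 B}{B + 4 \left(-3 + \left(25 + 5 B\right)\right)} = \frac{2 B}{B + 4 \left(22 + 5 B\right)} = \frac{2 B}{B + \left(88 + 20 B\right)} = \frac{2 B}{88 + 21 B}$)
$13 Y{\left(-1 \right)} - 11 = 13 \cdot 2 \left(-1\right) \frac{1}{88 + 21 \left(-1\right)} - 11 = 13 \cdot 2 \left(-1\right) \frac{1}{88 - 21} - 11 = 13 \cdot 2 \left(-1\right) \frac{1}{67} - 11 = 13 \left(- \frac{2}{67}\right) - 11 = - \frac{26}{67} - 11 = - \frac{763}{67}$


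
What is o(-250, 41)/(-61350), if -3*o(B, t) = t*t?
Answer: 1681/184050 ≈ 0.0091334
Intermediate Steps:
o(B, t) = -t²/3 (o(B, t) = -t*t/3 = -t²/3)
o(-250, 41)/(-61350) = -⅓*41²/(-61350) = -⅓*1681*(-1/61350) = -1681/3*(-1/61350) = 1681/184050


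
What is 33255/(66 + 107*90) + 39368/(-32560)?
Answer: 394747/177760 ≈ 2.2207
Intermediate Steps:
33255/(66 + 107*90) + 39368/(-32560) = 33255/(66 + 9630) + 39368*(-1/32560) = 33255/9696 - 133/110 = 33255*(1/9696) - 133/110 = 11085/3232 - 133/110 = 394747/177760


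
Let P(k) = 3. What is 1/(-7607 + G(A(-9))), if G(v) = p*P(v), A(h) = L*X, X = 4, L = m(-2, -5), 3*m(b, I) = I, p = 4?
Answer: -1/7595 ≈ -0.00013167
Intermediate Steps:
m(b, I) = I/3
L = -5/3 (L = (⅓)*(-5) = -5/3 ≈ -1.6667)
A(h) = -20/3 (A(h) = -5/3*4 = -20/3)
G(v) = 12 (G(v) = 4*3 = 12)
1/(-7607 + G(A(-9))) = 1/(-7607 + 12) = 1/(-7595) = -1/7595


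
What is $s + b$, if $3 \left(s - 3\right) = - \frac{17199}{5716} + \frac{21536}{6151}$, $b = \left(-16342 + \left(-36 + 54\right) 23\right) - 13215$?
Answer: $- \frac{3073592611993}{105477348} \approx -29140.0$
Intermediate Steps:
$b = -29143$ ($b = \left(-16342 + 18 \cdot 23\right) - 13215 = \left(-16342 + 414\right) - 13215 = -15928 - 13215 = -29143$)
$s = \frac{333740771}{105477348}$ ($s = 3 + \frac{- \frac{17199}{5716} + \frac{21536}{6151}}{3} = 3 + \frac{1}{3} \cdot \frac{17308727}{35159116} = 3 + \frac{17308727}{105477348} = \frac{333740771}{105477348} \approx 3.1641$)
$s + b = \frac{333740771}{105477348} - 29143 = - \frac{3073592611993}{105477348}$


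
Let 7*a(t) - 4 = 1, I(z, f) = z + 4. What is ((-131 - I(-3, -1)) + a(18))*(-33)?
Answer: 30327/7 ≈ 4332.4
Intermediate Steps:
I(z, f) = 4 + z
a(t) = 5/7 (a(t) = 4/7 + (⅐)*1 = 4/7 + ⅐ = 5/7)
((-131 - I(-3, -1)) + a(18))*(-33) = ((-131 - (4 - 3)) + 5/7)*(-33) = ((-131 - 1*1) + 5/7)*(-33) = ((-131 - 1) + 5/7)*(-33) = (-132 + 5/7)*(-33) = -919/7*(-33) = 30327/7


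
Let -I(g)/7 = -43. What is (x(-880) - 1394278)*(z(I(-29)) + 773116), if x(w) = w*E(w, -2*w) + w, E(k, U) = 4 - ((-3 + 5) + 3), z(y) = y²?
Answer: -1204261611326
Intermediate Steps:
I(g) = 301 (I(g) = -7*(-43) = 301)
E(k, U) = -1 (E(k, U) = 4 - (2 + 3) = 4 - 1*5 = 4 - 5 = -1)
x(w) = 0 (x(w) = w*(-1) + w = -w + w = 0)
(x(-880) - 1394278)*(z(I(-29)) + 773116) = (0 - 1394278)*(301² + 773116) = -1394278*(90601 + 773116) = -1394278*863717 = -1204261611326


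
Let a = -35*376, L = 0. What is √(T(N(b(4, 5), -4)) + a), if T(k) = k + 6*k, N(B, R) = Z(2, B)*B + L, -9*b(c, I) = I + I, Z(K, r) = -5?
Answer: 7*I*√2410/3 ≈ 114.55*I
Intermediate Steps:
b(c, I) = -2*I/9 (b(c, I) = -(I + I)/9 = -2*I/9)
N(B, R) = -5*B (N(B, R) = -5*B + 0 = -5*B)
T(k) = 7*k
a = -13160
√(T(N(b(4, 5), -4)) + a) = √(7*(-(-10)*5/9) - 13160) = √(7*(-5*(-10/9)) - 13160) = √(7*(50/9) - 13160) = √(350/9 - 13160) = √(-118090/9) = 7*I*√2410/3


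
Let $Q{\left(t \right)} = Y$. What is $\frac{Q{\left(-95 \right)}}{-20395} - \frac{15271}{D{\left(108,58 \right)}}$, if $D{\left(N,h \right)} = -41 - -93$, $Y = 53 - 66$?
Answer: $- \frac{311451369}{1060540} \approx -293.67$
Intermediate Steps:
$Y = -13$ ($Y = 53 - 66 = -13$)
$Q{\left(t \right)} = -13$
$D{\left(N,h \right)} = 52$ ($D{\left(N,h \right)} = -41 + 93 = 52$)
$\frac{Q{\left(-95 \right)}}{-20395} - \frac{15271}{D{\left(108,58 \right)}} = - \frac{13}{-20395} - \frac{15271}{52} = \left(-13\right) \left(- \frac{1}{20395}\right) - \frac{15271}{52} = \frac{13}{20395} - \frac{15271}{52} = - \frac{311451369}{1060540}$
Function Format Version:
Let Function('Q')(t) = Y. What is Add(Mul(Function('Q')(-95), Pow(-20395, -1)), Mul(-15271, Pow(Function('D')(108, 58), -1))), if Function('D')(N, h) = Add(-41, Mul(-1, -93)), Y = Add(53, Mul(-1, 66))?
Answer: Rational(-311451369, 1060540) ≈ -293.67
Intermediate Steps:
Y = -13 (Y = Add(53, -66) = -13)
Function('Q')(t) = -13
Function('D')(N, h) = 52 (Function('D')(N, h) = Add(-41, 93) = 52)
Add(Mul(Function('Q')(-95), Pow(-20395, -1)), Mul(-15271, Pow(Function('D')(108, 58), -1))) = Add(Mul(-13, Pow(-20395, -1)), Mul(-15271, Pow(52, -1))) = Add(Mul(-13, Rational(-1, 20395)), Mul(-15271, Rational(1, 52))) = Add(Rational(13, 20395), Rational(-15271, 52)) = Rational(-311451369, 1060540)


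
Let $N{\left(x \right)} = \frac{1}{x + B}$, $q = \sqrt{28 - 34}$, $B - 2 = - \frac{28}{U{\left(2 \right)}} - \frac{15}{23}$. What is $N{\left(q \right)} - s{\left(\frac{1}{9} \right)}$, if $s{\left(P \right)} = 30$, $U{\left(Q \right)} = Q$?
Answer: $- \frac{880781}{29285} - \frac{529 i \sqrt{6}}{87855} \approx -30.076 - 0.014749 i$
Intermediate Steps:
$B = - \frac{291}{23}$ ($B = 2 - \left(14 + \frac{15}{23}\right) = 2 - \frac{337}{23} = - \frac{291}{23} \approx -12.652$)
$q = i \sqrt{6}$ ($q = \sqrt{-6} = i \sqrt{6} \approx 2.4495 i$)
$N{\left(x \right)} = \frac{1}{- \frac{291}{23} + x}$ ($N{\left(x \right)} = \frac{1}{x - \frac{291}{23}} = \frac{1}{- \frac{291}{23} + x}$)
$N{\left(q \right)} - s{\left(\frac{1}{9} \right)} = \frac{23}{-291 + 23 i \sqrt{6}} - 30 = -30 + \frac{23}{-291 + 23 i \sqrt{6}}$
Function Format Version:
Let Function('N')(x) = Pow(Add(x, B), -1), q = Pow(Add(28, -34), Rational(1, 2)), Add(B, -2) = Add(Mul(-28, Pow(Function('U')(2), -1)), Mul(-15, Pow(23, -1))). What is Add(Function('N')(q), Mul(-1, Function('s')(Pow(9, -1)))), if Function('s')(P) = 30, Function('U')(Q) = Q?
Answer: Add(Rational(-880781, 29285), Mul(Rational(-529, 87855), I, Pow(6, Rational(1, 2)))) ≈ Add(-30.076, Mul(-0.014749, I))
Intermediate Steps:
B = Rational(-291, 23) (B = Add(2, Add(Mul(-28, Pow(2, -1)), Mul(-15, Pow(23, -1)))) = Add(2, Add(Mul(-28, Rational(1, 2)), Mul(-15, Rational(1, 23)))) = Add(2, Add(-14, Rational(-15, 23))) = Add(2, Rational(-337, 23)) = Rational(-291, 23) ≈ -12.652)
q = Mul(I, Pow(6, Rational(1, 2))) (q = Pow(-6, Rational(1, 2)) = Mul(I, Pow(6, Rational(1, 2))) ≈ Mul(2.4495, I))
Function('N')(x) = Pow(Add(Rational(-291, 23), x), -1) (Function('N')(x) = Pow(Add(x, Rational(-291, 23)), -1) = Pow(Add(Rational(-291, 23), x), -1))
Add(Function('N')(q), Mul(-1, Function('s')(Pow(9, -1)))) = Add(Mul(23, Pow(Add(-291, Mul(23, Mul(I, Pow(6, Rational(1, 2))))), -1)), Mul(-1, 30)) = Add(Mul(23, Pow(Add(-291, Mul(23, I, Pow(6, Rational(1, 2)))), -1)), -30) = Add(-30, Mul(23, Pow(Add(-291, Mul(23, I, Pow(6, Rational(1, 2)))), -1)))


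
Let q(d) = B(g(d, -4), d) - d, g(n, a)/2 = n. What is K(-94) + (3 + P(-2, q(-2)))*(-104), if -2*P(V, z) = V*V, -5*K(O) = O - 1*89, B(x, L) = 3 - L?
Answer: -337/5 ≈ -67.400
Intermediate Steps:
g(n, a) = 2*n
q(d) = 3 - 2*d (q(d) = (3 - d) - d = 3 - 2*d)
K(O) = 89/5 - O/5 (K(O) = -(O - 1*89)/5 = -(O - 89)/5 = -(-89 + O)/5 = 89/5 - O/5)
P(V, z) = -V**2/2 (P(V, z) = -V*V/2 = -V**2/2)
K(-94) + (3 + P(-2, q(-2)))*(-104) = (89/5 - 1/5*(-94)) + (3 - 1/2*(-2)**2)*(-104) = (89/5 + 94/5) + (3 - 1/2*4)*(-104) = 183/5 + (3 - 2)*(-104) = 183/5 + 1*(-104) = 183/5 - 104 = -337/5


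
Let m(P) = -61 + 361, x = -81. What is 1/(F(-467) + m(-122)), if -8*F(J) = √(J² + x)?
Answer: 2400/692749 + 2*√54502/692749 ≈ 0.0041385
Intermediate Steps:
m(P) = 300
F(J) = -√(-81 + J²)/8 (F(J) = -√(J² - 81)/8 = -√(-81 + J²)/8)
1/(F(-467) + m(-122)) = 1/(-√(-81 + (-467)²)/8 + 300) = 1/(-√(-81 + 218089)/8 + 300) = 1/(-√54502/4 + 300) = 1/(300 - √54502/4)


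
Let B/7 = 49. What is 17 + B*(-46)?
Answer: -15761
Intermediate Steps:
B = 343 (B = 7*49 = 343)
17 + B*(-46) = 17 + 343*(-46) = 17 - 15778 = -15761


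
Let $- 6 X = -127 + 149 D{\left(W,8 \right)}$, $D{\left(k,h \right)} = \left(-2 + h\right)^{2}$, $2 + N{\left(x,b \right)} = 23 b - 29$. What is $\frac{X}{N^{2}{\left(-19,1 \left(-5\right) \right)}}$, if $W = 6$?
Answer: $- \frac{5237}{127896} \approx -0.040947$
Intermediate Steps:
$N{\left(x,b \right)} = -31 + 23 b$ ($N{\left(x,b \right)} = -2 + \left(23 b - 29\right) = -2 + \left(-29 + 23 b\right) = -31 + 23 b$)
$X = - \frac{5237}{6}$ ($X = - \frac{-127 + 149 \left(-2 + 8\right)^{2}}{6} = - \frac{-127 + 149 \cdot 6^{2}}{6} = - \frac{-127 + 149 \cdot 36}{6} = - \frac{-127 + 5364}{6} = \left(- \frac{1}{6}\right) 5237 = - \frac{5237}{6} \approx -872.83$)
$\frac{X}{N^{2}{\left(-19,1 \left(-5\right) \right)}} = - \frac{5237}{6 \left(-31 + 23 \cdot 1 \left(-5\right)\right)^{2}} = - \frac{5237}{6 \left(-31 + 23 \left(-5\right)\right)^{2}} = - \frac{5237}{6 \left(-31 - 115\right)^{2}} = - \frac{5237}{6 \left(-146\right)^{2}} = - \frac{5237}{6 \cdot 21316} = \left(- \frac{5237}{6}\right) \frac{1}{21316} = - \frac{5237}{127896}$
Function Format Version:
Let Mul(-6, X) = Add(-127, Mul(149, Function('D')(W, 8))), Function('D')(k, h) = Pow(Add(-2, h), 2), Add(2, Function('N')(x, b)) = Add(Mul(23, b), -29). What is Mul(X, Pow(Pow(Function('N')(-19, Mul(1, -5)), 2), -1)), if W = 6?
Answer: Rational(-5237, 127896) ≈ -0.040947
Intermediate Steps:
Function('N')(x, b) = Add(-31, Mul(23, b)) (Function('N')(x, b) = Add(-2, Add(Mul(23, b), -29)) = Add(-2, Add(-29, Mul(23, b))) = Add(-31, Mul(23, b)))
X = Rational(-5237, 6) (X = Mul(Rational(-1, 6), Add(-127, Mul(149, Pow(Add(-2, 8), 2)))) = Mul(Rational(-1, 6), Add(-127, Mul(149, Pow(6, 2)))) = Mul(Rational(-1, 6), Add(-127, Mul(149, 36))) = Mul(Rational(-1, 6), Add(-127, 5364)) = Mul(Rational(-1, 6), 5237) = Rational(-5237, 6) ≈ -872.83)
Mul(X, Pow(Pow(Function('N')(-19, Mul(1, -5)), 2), -1)) = Mul(Rational(-5237, 6), Pow(Pow(Add(-31, Mul(23, Mul(1, -5))), 2), -1)) = Mul(Rational(-5237, 6), Pow(Pow(Add(-31, Mul(23, -5)), 2), -1)) = Mul(Rational(-5237, 6), Pow(Pow(Add(-31, -115), 2), -1)) = Mul(Rational(-5237, 6), Pow(Pow(-146, 2), -1)) = Mul(Rational(-5237, 6), Pow(21316, -1)) = Mul(Rational(-5237, 6), Rational(1, 21316)) = Rational(-5237, 127896)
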